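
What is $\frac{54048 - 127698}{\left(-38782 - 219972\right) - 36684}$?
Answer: $\frac{36825}{147719} \approx 0.24929$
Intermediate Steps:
$\frac{54048 - 127698}{\left(-38782 - 219972\right) - 36684} = - \frac{73650}{\left(-38782 - 219972\right) - 36684} = - \frac{73650}{-258754 - 36684} = - \frac{73650}{-295438} = \left(-73650\right) \left(- \frac{1}{295438}\right) = \frac{36825}{147719}$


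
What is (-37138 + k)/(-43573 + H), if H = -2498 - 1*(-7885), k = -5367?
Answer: 42505/38186 ≈ 1.1131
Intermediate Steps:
H = 5387 (H = -2498 + 7885 = 5387)
(-37138 + k)/(-43573 + H) = (-37138 - 5367)/(-43573 + 5387) = -42505/(-38186) = -42505*(-1/38186) = 42505/38186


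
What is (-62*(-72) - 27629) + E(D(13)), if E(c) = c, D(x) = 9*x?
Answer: -23048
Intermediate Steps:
(-62*(-72) - 27629) + E(D(13)) = (-62*(-72) - 27629) + 9*13 = (4464 - 27629) + 117 = -23165 + 117 = -23048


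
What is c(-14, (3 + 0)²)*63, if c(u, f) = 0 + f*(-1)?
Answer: -567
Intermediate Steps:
c(u, f) = -f (c(u, f) = 0 - f = -f)
c(-14, (3 + 0)²)*63 = -(3 + 0)²*63 = -1*3²*63 = -1*9*63 = -9*63 = -567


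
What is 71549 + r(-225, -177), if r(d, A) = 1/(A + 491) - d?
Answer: 22537037/314 ≈ 71774.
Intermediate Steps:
r(d, A) = 1/(491 + A) - d
71549 + r(-225, -177) = 71549 + (1 - 491*(-225) - 1*(-177)*(-225))/(491 - 177) = 71549 + (1 + 110475 - 39825)/314 = 71549 + (1/314)*70651 = 71549 + 70651/314 = 22537037/314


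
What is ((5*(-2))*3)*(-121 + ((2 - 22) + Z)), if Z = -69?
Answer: 6300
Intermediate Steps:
((5*(-2))*3)*(-121 + ((2 - 22) + Z)) = ((5*(-2))*3)*(-121 + ((2 - 22) - 69)) = (-10*3)*(-121 + (-20 - 69)) = -30*(-121 - 89) = -30*(-210) = 6300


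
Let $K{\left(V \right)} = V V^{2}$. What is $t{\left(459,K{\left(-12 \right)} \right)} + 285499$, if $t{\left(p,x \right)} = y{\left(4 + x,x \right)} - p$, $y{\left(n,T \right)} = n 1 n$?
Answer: $3257216$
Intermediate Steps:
$K{\left(V \right)} = V^{3}$
$y{\left(n,T \right)} = n^{2}$ ($y{\left(n,T \right)} = n n = n^{2}$)
$t{\left(p,x \right)} = \left(4 + x\right)^{2} - p$
$t{\left(459,K{\left(-12 \right)} \right)} + 285499 = \left(\left(4 + \left(-12\right)^{3}\right)^{2} - 459\right) + 285499 = \left(\left(4 - 1728\right)^{2} - 459\right) + 285499 = \left(\left(-1724\right)^{2} - 459\right) + 285499 = \left(2972176 - 459\right) + 285499 = 2971717 + 285499 = 3257216$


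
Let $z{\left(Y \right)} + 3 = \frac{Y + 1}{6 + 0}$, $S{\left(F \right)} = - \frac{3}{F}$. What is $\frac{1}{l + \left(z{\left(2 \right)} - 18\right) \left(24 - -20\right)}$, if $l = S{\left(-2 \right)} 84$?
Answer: $- \frac{1}{776} \approx -0.0012887$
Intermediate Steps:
$l = 126$ ($l = - \frac{3}{-2} \cdot 84 = \left(-3\right) \left(- \frac{1}{2}\right) 84 = \frac{3}{2} \cdot 84 = 126$)
$z{\left(Y \right)} = - \frac{17}{6} + \frac{Y}{6}$ ($z{\left(Y \right)} = -3 + \frac{Y + 1}{6 + 0} = -3 + \frac{1 + Y}{6} = -3 + \left(1 + Y\right) \frac{1}{6} = -3 + \left(\frac{1}{6} + \frac{Y}{6}\right) = - \frac{17}{6} + \frac{Y}{6}$)
$\frac{1}{l + \left(z{\left(2 \right)} - 18\right) \left(24 - -20\right)} = \frac{1}{126 + \left(\left(- \frac{17}{6} + \frac{1}{6} \cdot 2\right) - 18\right) \left(24 - -20\right)} = \frac{1}{126 + \left(\left(- \frac{17}{6} + \frac{1}{3}\right) - 18\right) \left(24 + 20\right)} = \frac{1}{126 + \left(- \frac{5}{2} - 18\right) 44} = \frac{1}{126 - 902} = \frac{1}{-776} = - \frac{1}{776}$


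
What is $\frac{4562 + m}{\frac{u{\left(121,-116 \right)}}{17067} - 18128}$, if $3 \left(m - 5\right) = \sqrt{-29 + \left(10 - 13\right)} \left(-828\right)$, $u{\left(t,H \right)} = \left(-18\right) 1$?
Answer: $- \frac{25981663}{103130198} + \frac{3140328 i \sqrt{2}}{51565099} \approx -0.25193 + 0.086126 i$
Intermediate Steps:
$u{\left(t,H \right)} = -18$
$m = 5 - 1104 i \sqrt{2}$ ($m = 5 + \frac{\sqrt{-29 + \left(10 - 13\right)} \left(-828\right)}{3} = 5 + \frac{\sqrt{-29 - 3} \left(-828\right)}{3} = 5 + \frac{\sqrt{-32} \left(-828\right)}{3} = 5 + \frac{4 i \sqrt{2} \left(-828\right)}{3} = 5 + \frac{\left(-3312\right) i \sqrt{2}}{3} = 5 - 1104 i \sqrt{2} \approx 5.0 - 1561.3 i$)
$\frac{4562 + m}{\frac{u{\left(121,-116 \right)}}{17067} - 18128} = \frac{4562 + \left(5 - 1104 i \sqrt{2}\right)}{- \frac{18}{17067} - 18128} = \frac{4567 - 1104 i \sqrt{2}}{\left(-18\right) \frac{1}{17067} - 18128} = \frac{4567 - 1104 i \sqrt{2}}{- \frac{6}{5689} - 18128} = \frac{4567 - 1104 i \sqrt{2}}{- \frac{103130198}{5689}} = \left(4567 - 1104 i \sqrt{2}\right) \left(- \frac{5689}{103130198}\right) = - \frac{25981663}{103130198} + \frac{3140328 i \sqrt{2}}{51565099}$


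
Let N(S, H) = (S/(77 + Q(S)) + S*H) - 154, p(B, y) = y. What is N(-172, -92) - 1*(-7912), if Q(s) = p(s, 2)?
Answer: 1862806/79 ≈ 23580.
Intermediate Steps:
Q(s) = 2
N(S, H) = -154 + S/79 + H*S (N(S, H) = (S/(77 + 2) + S*H) - 154 = (S/79 + H*S) - 154 = -154 + S/79 + H*S)
N(-172, -92) - 1*(-7912) = (-154 + (1/79)*(-172) - 92*(-172)) - 1*(-7912) = (-154 - 172/79 + 15824) + 7912 = 1237758/79 + 7912 = 1862806/79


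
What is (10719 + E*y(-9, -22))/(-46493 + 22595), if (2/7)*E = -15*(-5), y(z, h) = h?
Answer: -824/3983 ≈ -0.20688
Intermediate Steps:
E = 525/2 (E = 7*(-15*(-5))/2 = (7/2)*75 = 525/2 ≈ 262.50)
(10719 + E*y(-9, -22))/(-46493 + 22595) = (10719 + (525/2)*(-22))/(-46493 + 22595) = (10719 - 5775)/(-23898) = 4944*(-1/23898) = -824/3983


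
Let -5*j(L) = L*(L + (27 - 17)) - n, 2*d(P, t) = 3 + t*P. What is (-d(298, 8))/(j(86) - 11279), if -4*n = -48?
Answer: 11935/129278 ≈ 0.092320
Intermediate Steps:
n = 12 (n = -¼*(-48) = 12)
d(P, t) = 3/2 + P*t/2 (d(P, t) = (3 + t*P)/2 = (3 + P*t)/2 = 3/2 + P*t/2)
j(L) = 12/5 - L*(10 + L)/5 (j(L) = -(L*(L + (27 - 17)) - 1*12)/5 = -(L*(L + 10) - 12)/5 = -(L*(10 + L) - 12)/5 = -(-12 + L*(10 + L))/5 = 12/5 - L*(10 + L)/5)
(-d(298, 8))/(j(86) - 11279) = (-(3/2 + (½)*298*8))/((12/5 - 2*86 - ⅕*86²) - 11279) = (-(3/2 + 1192))/((12/5 - 172 - ⅕*7396) - 11279) = (-1*2387/2)/((12/5 - 172 - 7396/5) - 11279) = -2387/(2*(-8244/5 - 11279)) = -2387/(2*(-64639/5)) = -2387/2*(-5/64639) = 11935/129278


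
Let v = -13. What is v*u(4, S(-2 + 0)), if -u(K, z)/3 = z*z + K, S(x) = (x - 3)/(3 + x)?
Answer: 1131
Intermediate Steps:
S(x) = (-3 + x)/(3 + x)
u(K, z) = -3*K - 3*z² (u(K, z) = -3*(z*z + K) = -3*(z² + K) = -3*(K + z²) = -3*K - 3*z²)
v*u(4, S(-2 + 0)) = -13*(-3*4 - 3*(-3 + (-2 + 0))²/(3 + (-2 + 0))²) = -13*(-12 - 3*(-3 - 2)²/(3 - 2)²) = -13*(-12 - 3*(-5/1)²) = -13*(-12 - 3*(1*(-5))²) = -13*(-12 - 3*(-5)²) = -13*(-12 - 3*25) = -13*(-12 - 75) = -13*(-87) = 1131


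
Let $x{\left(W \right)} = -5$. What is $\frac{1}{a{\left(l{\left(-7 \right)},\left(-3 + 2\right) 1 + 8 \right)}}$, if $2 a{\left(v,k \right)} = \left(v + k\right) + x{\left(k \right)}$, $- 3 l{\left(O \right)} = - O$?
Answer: $-6$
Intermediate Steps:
$l{\left(O \right)} = \frac{O}{3}$ ($l{\left(O \right)} = - \frac{\left(-1\right) O}{3} = \frac{O}{3}$)
$a{\left(v,k \right)} = - \frac{5}{2} + \frac{k}{2} + \frac{v}{2}$ ($a{\left(v,k \right)} = \frac{\left(v + k\right) - 5}{2} = \frac{\left(k + v\right) - 5}{2} = \frac{-5 + k + v}{2} = - \frac{5}{2} + \frac{k}{2} + \frac{v}{2}$)
$\frac{1}{a{\left(l{\left(-7 \right)},\left(-3 + 2\right) 1 + 8 \right)}} = \frac{1}{- \frac{5}{2} + \frac{\left(-3 + 2\right) 1 + 8}{2} + \frac{\frac{1}{3} \left(-7\right)}{2}} = \frac{1}{- \frac{5}{2} + \frac{\left(-1\right) 1 + 8}{2} + \frac{1}{2} \left(- \frac{7}{3}\right)} = \frac{1}{- \frac{5}{2} + \frac{-1 + 8}{2} - \frac{7}{6}} = \frac{1}{- \frac{5}{2} + \frac{1}{2} \cdot 7 - \frac{7}{6}} = \frac{1}{- \frac{5}{2} + \frac{7}{2} - \frac{7}{6}} = \frac{1}{- \frac{1}{6}} = -6$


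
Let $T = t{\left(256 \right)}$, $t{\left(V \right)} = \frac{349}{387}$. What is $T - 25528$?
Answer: $- \frac{9878987}{387} \approx -25527.0$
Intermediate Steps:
$t{\left(V \right)} = \frac{349}{387}$ ($t{\left(V \right)} = 349 \cdot \frac{1}{387} = \frac{349}{387}$)
$T = \frac{349}{387} \approx 0.90181$
$T - 25528 = \frac{349}{387} - 25528 = - \frac{9878987}{387}$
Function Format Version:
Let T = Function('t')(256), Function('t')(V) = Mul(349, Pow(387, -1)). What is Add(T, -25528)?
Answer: Rational(-9878987, 387) ≈ -25527.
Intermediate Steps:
Function('t')(V) = Rational(349, 387) (Function('t')(V) = Mul(349, Rational(1, 387)) = Rational(349, 387))
T = Rational(349, 387) ≈ 0.90181
Add(T, -25528) = Add(Rational(349, 387), -25528) = Rational(-9878987, 387)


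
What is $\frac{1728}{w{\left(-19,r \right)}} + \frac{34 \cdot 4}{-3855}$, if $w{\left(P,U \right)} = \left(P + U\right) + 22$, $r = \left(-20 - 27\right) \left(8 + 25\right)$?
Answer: $- \frac{190888}{165765} \approx -1.1516$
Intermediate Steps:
$r = -1551$ ($r = \left(-47\right) 33 = -1551$)
$w{\left(P,U \right)} = 22 + P + U$
$\frac{1728}{w{\left(-19,r \right)}} + \frac{34 \cdot 4}{-3855} = \frac{1728}{22 - 19 - 1551} + \frac{34 \cdot 4}{-3855} = \frac{1728}{-1548} + 136 \left(- \frac{1}{3855}\right) = 1728 \left(- \frac{1}{1548}\right) - \frac{136}{3855} = - \frac{48}{43} - \frac{136}{3855} = - \frac{190888}{165765}$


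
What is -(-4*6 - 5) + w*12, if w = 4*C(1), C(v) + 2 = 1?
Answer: -19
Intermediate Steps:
C(v) = -1 (C(v) = -2 + 1 = -1)
w = -4 (w = 4*(-1) = -4)
-(-4*6 - 5) + w*12 = -(-4*6 - 5) - 4*12 = -(-24 - 5) - 48 = -1*(-29) - 48 = 29 - 48 = -19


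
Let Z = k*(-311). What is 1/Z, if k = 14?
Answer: -1/4354 ≈ -0.00022967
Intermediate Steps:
Z = -4354 (Z = 14*(-311) = -4354)
1/Z = 1/(-4354) = -1/4354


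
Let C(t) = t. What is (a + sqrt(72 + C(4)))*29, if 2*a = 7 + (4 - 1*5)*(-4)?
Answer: 319/2 + 58*sqrt(19) ≈ 412.32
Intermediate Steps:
a = 11/2 (a = (7 + (4 - 1*5)*(-4))/2 = (7 + (4 - 5)*(-4))/2 = (7 - 1*(-4))/2 = (7 + 4)/2 = (1/2)*11 = 11/2 ≈ 5.5000)
(a + sqrt(72 + C(4)))*29 = (11/2 + sqrt(72 + 4))*29 = (11/2 + sqrt(76))*29 = (11/2 + 2*sqrt(19))*29 = 319/2 + 58*sqrt(19)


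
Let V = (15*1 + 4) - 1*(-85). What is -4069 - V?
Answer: -4173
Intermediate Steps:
V = 104 (V = (15 + 4) + 85 = 19 + 85 = 104)
-4069 - V = -4069 - 1*104 = -4069 - 104 = -4173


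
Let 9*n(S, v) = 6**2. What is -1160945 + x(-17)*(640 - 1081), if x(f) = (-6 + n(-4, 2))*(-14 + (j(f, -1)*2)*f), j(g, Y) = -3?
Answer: -1083329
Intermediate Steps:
n(S, v) = 4 (n(S, v) = (1/9)*6**2 = (1/9)*36 = 4)
x(f) = 28 + 12*f (x(f) = (-6 + 4)*(-14 + (-3*2)*f) = -2*(-14 - 6*f) = 28 + 12*f)
-1160945 + x(-17)*(640 - 1081) = -1160945 + (28 + 12*(-17))*(640 - 1081) = -1160945 + (28 - 204)*(-441) = -1160945 - 176*(-441) = -1160945 + 77616 = -1083329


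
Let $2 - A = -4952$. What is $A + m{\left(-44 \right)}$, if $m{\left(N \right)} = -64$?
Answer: $4890$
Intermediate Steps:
$A = 4954$ ($A = 2 - -4952 = 2 + 4952 = 4954$)
$A + m{\left(-44 \right)} = 4954 - 64 = 4890$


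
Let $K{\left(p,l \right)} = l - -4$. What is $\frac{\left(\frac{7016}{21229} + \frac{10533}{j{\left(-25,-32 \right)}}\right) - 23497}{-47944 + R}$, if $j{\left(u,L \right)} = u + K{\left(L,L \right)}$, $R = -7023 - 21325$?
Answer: $\frac{13330288649}{42919476002} \approx 0.31059$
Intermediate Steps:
$K{\left(p,l \right)} = 4 + l$ ($K{\left(p,l \right)} = l + 4 = 4 + l$)
$R = -28348$
$j{\left(u,L \right)} = 4 + L + u$ ($j{\left(u,L \right)} = u + \left(4 + L\right) = 4 + L + u$)
$\frac{\left(\frac{7016}{21229} + \frac{10533}{j{\left(-25,-32 \right)}}\right) - 23497}{-47944 + R} = \frac{\left(\frac{7016}{21229} + \frac{10533}{4 - 32 - 25}\right) - 23497}{-47944 - 28348} = \frac{\left(7016 \cdot \frac{1}{21229} + \frac{10533}{-53}\right) - 23497}{-76292} = \left(\left(\frac{7016}{21229} + 10533 \left(- \frac{1}{53}\right)\right) - 23497\right) \left(- \frac{1}{76292}\right) = \left(\left(\frac{7016}{21229} - \frac{10533}{53}\right) - 23497\right) \left(- \frac{1}{76292}\right) = \left(- \frac{223233209}{1125137} - 23497\right) \left(- \frac{1}{76292}\right) = \left(- \frac{26660577298}{1125137}\right) \left(- \frac{1}{76292}\right) = \frac{13330288649}{42919476002}$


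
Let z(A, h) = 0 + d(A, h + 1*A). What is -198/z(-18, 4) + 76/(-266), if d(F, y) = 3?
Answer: -464/7 ≈ -66.286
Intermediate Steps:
z(A, h) = 3 (z(A, h) = 0 + 3 = 3)
-198/z(-18, 4) + 76/(-266) = -198/3 + 76/(-266) = -198*⅓ + 76*(-1/266) = -66 - 2/7 = -464/7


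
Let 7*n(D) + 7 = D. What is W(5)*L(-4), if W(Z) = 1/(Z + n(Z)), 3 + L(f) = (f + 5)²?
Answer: -14/33 ≈ -0.42424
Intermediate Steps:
n(D) = -1 + D/7
L(f) = -3 + (5 + f)² (L(f) = -3 + (f + 5)² = -3 + (5 + f)²)
W(Z) = 1/(-1 + 8*Z/7) (W(Z) = 1/(Z + (-1 + Z/7)) = 1/(-1 + 8*Z/7))
W(5)*L(-4) = (7/(-7 + 8*5))*(-3 + (5 - 4)²) = (7/(-7 + 40))*(-3 + 1²) = (7/33)*(-3 + 1) = (7*(1/33))*(-2) = (7/33)*(-2) = -14/33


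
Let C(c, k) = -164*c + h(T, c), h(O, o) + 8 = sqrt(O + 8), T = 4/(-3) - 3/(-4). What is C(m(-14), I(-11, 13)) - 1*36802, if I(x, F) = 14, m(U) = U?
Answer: -34514 + sqrt(267)/6 ≈ -34511.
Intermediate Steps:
T = -7/12 (T = 4*(-1/3) - 3*(-1/4) = -4/3 + 3/4 = -7/12 ≈ -0.58333)
h(O, o) = -8 + sqrt(8 + O) (h(O, o) = -8 + sqrt(O + 8) = -8 + sqrt(8 + O))
C(c, k) = -8 - 164*c + sqrt(267)/6 (C(c, k) = -164*c + (-8 + sqrt(8 - 7/12)) = -164*c + (-8 + sqrt(89/12)) = -164*c + (-8 + sqrt(267)/6) = -8 - 164*c + sqrt(267)/6)
C(m(-14), I(-11, 13)) - 1*36802 = (-8 - 164*(-14) + sqrt(267)/6) - 1*36802 = (-8 + 2296 + sqrt(267)/6) - 36802 = (2288 + sqrt(267)/6) - 36802 = -34514 + sqrt(267)/6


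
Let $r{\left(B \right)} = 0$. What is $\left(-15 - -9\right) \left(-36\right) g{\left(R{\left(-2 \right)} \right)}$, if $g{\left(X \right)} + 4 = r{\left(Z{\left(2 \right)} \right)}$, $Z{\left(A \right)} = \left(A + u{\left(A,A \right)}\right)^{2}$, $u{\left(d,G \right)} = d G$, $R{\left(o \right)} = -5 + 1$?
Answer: $-864$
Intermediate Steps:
$R{\left(o \right)} = -4$
$u{\left(d,G \right)} = G d$
$Z{\left(A \right)} = \left(A + A^{2}\right)^{2}$ ($Z{\left(A \right)} = \left(A + A A\right)^{2} = \left(A + A^{2}\right)^{2}$)
$g{\left(X \right)} = -4$ ($g{\left(X \right)} = -4 + 0 = -4$)
$\left(-15 - -9\right) \left(-36\right) g{\left(R{\left(-2 \right)} \right)} = \left(-15 - -9\right) \left(-36\right) \left(-4\right) = \left(-15 + 9\right) \left(-36\right) \left(-4\right) = \left(-6\right) \left(-36\right) \left(-4\right) = 216 \left(-4\right) = -864$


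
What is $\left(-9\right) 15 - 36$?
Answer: $-171$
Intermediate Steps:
$\left(-9\right) 15 - 36 = -135 - 36 = -171$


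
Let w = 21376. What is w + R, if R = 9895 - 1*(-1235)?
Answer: 32506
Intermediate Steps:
R = 11130 (R = 9895 + 1235 = 11130)
w + R = 21376 + 11130 = 32506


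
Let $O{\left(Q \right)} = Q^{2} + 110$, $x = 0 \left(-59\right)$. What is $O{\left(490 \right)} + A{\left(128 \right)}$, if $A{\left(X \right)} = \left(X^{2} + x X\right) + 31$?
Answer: $256625$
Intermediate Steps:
$x = 0$
$O{\left(Q \right)} = 110 + Q^{2}$
$A{\left(X \right)} = 31 + X^{2}$ ($A{\left(X \right)} = \left(X^{2} + 0 X\right) + 31 = \left(X^{2} + 0\right) + 31 = X^{2} + 31 = 31 + X^{2}$)
$O{\left(490 \right)} + A{\left(128 \right)} = \left(110 + 490^{2}\right) + \left(31 + 128^{2}\right) = \left(110 + 240100\right) + \left(31 + 16384\right) = 240210 + 16415 = 256625$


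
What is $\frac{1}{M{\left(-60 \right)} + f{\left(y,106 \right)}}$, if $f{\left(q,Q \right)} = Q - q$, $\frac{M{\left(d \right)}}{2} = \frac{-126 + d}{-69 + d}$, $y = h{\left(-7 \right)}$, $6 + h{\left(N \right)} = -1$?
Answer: $\frac{43}{4983} \approx 0.0086293$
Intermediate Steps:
$h{\left(N \right)} = -7$ ($h{\left(N \right)} = -6 - 1 = -7$)
$y = -7$
$M{\left(d \right)} = \frac{2 \left(-126 + d\right)}{-69 + d}$ ($M{\left(d \right)} = 2 \frac{-126 + d}{-69 + d} = \frac{2 \left(-126 + d\right)}{-69 + d}$)
$\frac{1}{M{\left(-60 \right)} + f{\left(y,106 \right)}} = \frac{1}{\frac{2 \left(-126 - 60\right)}{-69 - 60} + \left(106 - -7\right)} = \frac{1}{2 \frac{1}{-129} \left(-186\right) + \left(106 + 7\right)} = \frac{1}{2 \left(- \frac{1}{129}\right) \left(-186\right) + 113} = \frac{1}{\frac{124}{43} + 113} = \frac{1}{\frac{4983}{43}} = \frac{43}{4983}$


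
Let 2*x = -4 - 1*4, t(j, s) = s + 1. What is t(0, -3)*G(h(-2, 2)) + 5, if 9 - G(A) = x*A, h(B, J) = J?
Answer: -29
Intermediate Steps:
t(j, s) = 1 + s
x = -4 (x = (-4 - 1*4)/2 = (-4 - 4)/2 = (½)*(-8) = -4)
G(A) = 9 + 4*A (G(A) = 9 - (-4)*A = 9 + 4*A)
t(0, -3)*G(h(-2, 2)) + 5 = (1 - 3)*(9 + 4*2) + 5 = -2*(9 + 8) + 5 = -2*17 + 5 = -34 + 5 = -29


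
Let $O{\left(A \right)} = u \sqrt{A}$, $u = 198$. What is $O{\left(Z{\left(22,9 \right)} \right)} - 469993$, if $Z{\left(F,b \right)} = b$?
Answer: $-469399$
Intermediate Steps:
$O{\left(A \right)} = 198 \sqrt{A}$
$O{\left(Z{\left(22,9 \right)} \right)} - 469993 = 198 \sqrt{9} - 469993 = 198 \cdot 3 - 469993 = 594 - 469993 = -469399$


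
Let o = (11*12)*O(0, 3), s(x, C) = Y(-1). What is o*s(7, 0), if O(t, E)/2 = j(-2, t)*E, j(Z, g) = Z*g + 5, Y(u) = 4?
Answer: 15840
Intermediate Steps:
s(x, C) = 4
j(Z, g) = 5 + Z*g
O(t, E) = 2*E*(5 - 2*t) (O(t, E) = 2*((5 - 2*t)*E) = 2*(E*(5 - 2*t)) = 2*E*(5 - 2*t))
o = 3960 (o = (11*12)*(2*3*(5 - 2*0)) = 132*(2*3*(5 + 0)) = 132*(2*3*5) = 132*30 = 3960)
o*s(7, 0) = 3960*4 = 15840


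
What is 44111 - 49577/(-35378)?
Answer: 1560608535/35378 ≈ 44112.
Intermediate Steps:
44111 - 49577/(-35378) = 44111 - 49577*(-1/35378) = 44111 + 49577/35378 = 1560608535/35378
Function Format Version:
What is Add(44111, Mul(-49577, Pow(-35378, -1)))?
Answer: Rational(1560608535, 35378) ≈ 44112.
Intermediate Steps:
Add(44111, Mul(-49577, Pow(-35378, -1))) = Add(44111, Mul(-49577, Rational(-1, 35378))) = Add(44111, Rational(49577, 35378)) = Rational(1560608535, 35378)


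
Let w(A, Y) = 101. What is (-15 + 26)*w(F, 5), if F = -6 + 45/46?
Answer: 1111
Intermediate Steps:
F = -231/46 (F = -6 + 45*(1/46) = -6 + 45/46 = -231/46 ≈ -5.0217)
(-15 + 26)*w(F, 5) = (-15 + 26)*101 = 11*101 = 1111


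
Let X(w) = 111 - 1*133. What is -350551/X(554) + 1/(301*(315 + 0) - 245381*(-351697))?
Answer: 4640735278771656/291244857761 ≈ 15934.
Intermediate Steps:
X(w) = -22 (X(w) = 111 - 133 = -22)
-350551/X(554) + 1/(301*(315 + 0) - 245381*(-351697)) = -350551/(-22) + 1/(301*(315 + 0) - 245381*(-351697)) = -350551*(-1/22) - 1/351697/(301*315 - 245381) = 350551/22 - 1/351697/(94815 - 245381) = 350551/22 - 1/351697/(-150566) = 350551/22 - 1/150566*(-1/351697) = 350551/22 + 1/52953610502 = 4640735278771656/291244857761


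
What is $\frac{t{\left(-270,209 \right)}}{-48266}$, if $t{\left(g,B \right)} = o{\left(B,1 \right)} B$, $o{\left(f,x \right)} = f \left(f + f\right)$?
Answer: $- \frac{9129329}{24133} \approx -378.29$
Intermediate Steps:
$o{\left(f,x \right)} = 2 f^{2}$ ($o{\left(f,x \right)} = f 2 f = 2 f^{2}$)
$t{\left(g,B \right)} = 2 B^{3}$ ($t{\left(g,B \right)} = 2 B^{2} B = 2 B^{3}$)
$\frac{t{\left(-270,209 \right)}}{-48266} = \frac{2 \cdot 209^{3}}{-48266} = 2 \cdot 9129329 \left(- \frac{1}{48266}\right) = 18258658 \left(- \frac{1}{48266}\right) = - \frac{9129329}{24133}$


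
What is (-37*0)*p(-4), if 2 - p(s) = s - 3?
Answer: 0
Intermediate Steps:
p(s) = 5 - s (p(s) = 2 - (s - 3) = 2 - (-3 + s) = 2 + (3 - s) = 5 - s)
(-37*0)*p(-4) = (-37*0)*(5 - 1*(-4)) = 0*(5 + 4) = 0*9 = 0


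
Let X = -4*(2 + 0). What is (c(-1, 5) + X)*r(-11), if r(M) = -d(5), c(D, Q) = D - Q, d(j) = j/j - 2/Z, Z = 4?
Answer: 7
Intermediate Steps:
d(j) = ½ (d(j) = j/j - 2/4 = 1 - 2*¼ = 1 - ½ = ½)
X = -8 (X = -4*2 = -8)
r(M) = -½ (r(M) = -1*½ = -½)
(c(-1, 5) + X)*r(-11) = ((-1 - 1*5) - 8)*(-½) = ((-1 - 5) - 8)*(-½) = (-6 - 8)*(-½) = -14*(-½) = 7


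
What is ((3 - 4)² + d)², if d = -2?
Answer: 1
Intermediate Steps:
((3 - 4)² + d)² = ((3 - 4)² - 2)² = ((-1)² - 2)² = (1 - 2)² = (-1)² = 1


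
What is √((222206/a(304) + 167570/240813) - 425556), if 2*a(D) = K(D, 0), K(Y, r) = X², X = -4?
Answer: I*√1139140480599489/53514 ≈ 630.7*I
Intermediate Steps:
K(Y, r) = 16 (K(Y, r) = (-4)² = 16)
a(D) = 8 (a(D) = (½)*16 = 8)
√((222206/a(304) + 167570/240813) - 425556) = √((222206/8 + 167570/240813) - 425556) = √((222206*(⅛) + 167570*(1/240813)) - 425556) = √((111103/4 + 167570/240813) - 425556) = √(26755717019/963252 - 425556) = √(-383161951093/963252) = I*√1139140480599489/53514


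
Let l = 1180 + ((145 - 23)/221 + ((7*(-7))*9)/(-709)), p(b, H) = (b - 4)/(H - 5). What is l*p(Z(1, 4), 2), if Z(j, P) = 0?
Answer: 740307916/470067 ≈ 1574.9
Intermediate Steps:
p(b, H) = (-4 + b)/(-5 + H)
l = 185076979/156689 (l = 1180 + (122*(1/221) - 49*9*(-1/709)) = 1180 + (122/221 - 441*(-1/709)) = 1180 + (122/221 + 441/709) = 1180 + 183959/156689 = 185076979/156689 ≈ 1181.2)
l*p(Z(1, 4), 2) = 185076979*((-4 + 0)/(-5 + 2))/156689 = 185076979*(-4/(-3))/156689 = 185076979*(-⅓*(-4))/156689 = (185076979/156689)*(4/3) = 740307916/470067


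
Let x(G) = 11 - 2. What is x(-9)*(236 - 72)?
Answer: 1476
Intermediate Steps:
x(G) = 9
x(-9)*(236 - 72) = 9*(236 - 72) = 9*164 = 1476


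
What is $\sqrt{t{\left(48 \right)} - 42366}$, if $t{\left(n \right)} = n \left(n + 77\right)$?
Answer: $i \sqrt{36366} \approx 190.7 i$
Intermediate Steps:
$t{\left(n \right)} = n \left(77 + n\right)$
$\sqrt{t{\left(48 \right)} - 42366} = \sqrt{48 \left(77 + 48\right) - 42366} = \sqrt{48 \cdot 125 - 42366} = \sqrt{6000 - 42366} = \sqrt{-36366} = i \sqrt{36366}$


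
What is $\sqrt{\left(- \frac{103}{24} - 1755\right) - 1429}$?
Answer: $\frac{i \sqrt{459114}}{12} \approx 56.465 i$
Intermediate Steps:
$\sqrt{\left(- \frac{103}{24} - 1755\right) - 1429} = \sqrt{- \frac{42223}{24} - 1429} = \sqrt{- \frac{76519}{24}} = \frac{i \sqrt{459114}}{12}$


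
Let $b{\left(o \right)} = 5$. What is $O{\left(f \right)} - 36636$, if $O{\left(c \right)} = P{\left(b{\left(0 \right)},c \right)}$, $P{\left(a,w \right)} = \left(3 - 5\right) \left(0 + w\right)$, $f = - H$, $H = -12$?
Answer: $-36660$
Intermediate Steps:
$f = 12$ ($f = \left(-1\right) \left(-12\right) = 12$)
$P{\left(a,w \right)} = - 2 w$
$O{\left(c \right)} = - 2 c$
$O{\left(f \right)} - 36636 = \left(-2\right) 12 - 36636 = -24 - 36636 = -36660$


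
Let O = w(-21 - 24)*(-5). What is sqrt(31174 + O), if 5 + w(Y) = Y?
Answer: 8*sqrt(491) ≈ 177.27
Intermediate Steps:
w(Y) = -5 + Y
O = 250 (O = (-5 + (-21 - 24))*(-5) = (-5 - 45)*(-5) = -50*(-5) = 250)
sqrt(31174 + O) = sqrt(31174 + 250) = sqrt(31424) = 8*sqrt(491)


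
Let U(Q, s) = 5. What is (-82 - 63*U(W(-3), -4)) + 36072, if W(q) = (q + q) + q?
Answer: 35675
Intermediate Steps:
W(q) = 3*q (W(q) = 2*q + q = 3*q)
(-82 - 63*U(W(-3), -4)) + 36072 = (-82 - 63*5) + 36072 = (-82 - 315) + 36072 = -397 + 36072 = 35675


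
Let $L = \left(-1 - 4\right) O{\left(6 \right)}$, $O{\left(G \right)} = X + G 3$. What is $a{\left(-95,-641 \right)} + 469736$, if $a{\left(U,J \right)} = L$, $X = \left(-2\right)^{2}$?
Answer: $469626$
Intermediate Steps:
$X = 4$
$O{\left(G \right)} = 4 + 3 G$ ($O{\left(G \right)} = 4 + G 3 = 4 + 3 G$)
$L = -110$ ($L = \left(-1 - 4\right) \left(4 + 3 \cdot 6\right) = - 5 \left(4 + 18\right) = \left(-5\right) 22 = -110$)
$a{\left(U,J \right)} = -110$
$a{\left(-95,-641 \right)} + 469736 = -110 + 469736 = 469626$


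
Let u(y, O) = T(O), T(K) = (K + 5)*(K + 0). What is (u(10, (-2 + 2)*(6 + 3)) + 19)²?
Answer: 361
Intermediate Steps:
T(K) = K*(5 + K) (T(K) = (5 + K)*K = K*(5 + K))
u(y, O) = O*(5 + O)
(u(10, (-2 + 2)*(6 + 3)) + 19)² = (((-2 + 2)*(6 + 3))*(5 + (-2 + 2)*(6 + 3)) + 19)² = ((0*9)*(5 + 0*9) + 19)² = (0*(5 + 0) + 19)² = (0*5 + 19)² = (0 + 19)² = 19² = 361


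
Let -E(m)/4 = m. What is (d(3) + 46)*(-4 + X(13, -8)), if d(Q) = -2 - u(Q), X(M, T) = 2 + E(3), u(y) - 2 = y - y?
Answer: -588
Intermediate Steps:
u(y) = 2 (u(y) = 2 + (y - y) = 2 + 0 = 2)
E(m) = -4*m
X(M, T) = -10 (X(M, T) = 2 - 4*3 = 2 - 12 = -10)
d(Q) = -4 (d(Q) = -2 - 1*2 = -2 - 2 = -4)
(d(3) + 46)*(-4 + X(13, -8)) = (-4 + 46)*(-4 - 10) = 42*(-14) = -588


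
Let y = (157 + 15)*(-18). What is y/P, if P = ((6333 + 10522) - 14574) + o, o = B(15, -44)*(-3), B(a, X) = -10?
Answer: -3096/2311 ≈ -1.3397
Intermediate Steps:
y = -3096 (y = 172*(-18) = -3096)
o = 30 (o = -10*(-3) = 30)
P = 2311 (P = ((6333 + 10522) - 14574) + 30 = (16855 - 14574) + 30 = 2281 + 30 = 2311)
y/P = -3096/2311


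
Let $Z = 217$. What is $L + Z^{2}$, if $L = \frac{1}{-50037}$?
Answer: $\frac{2356192292}{50037} \approx 47089.0$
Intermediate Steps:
$L = - \frac{1}{50037} \approx -1.9985 \cdot 10^{-5}$
$L + Z^{2} = - \frac{1}{50037} + 217^{2} = - \frac{1}{50037} + 47089 = \frac{2356192292}{50037}$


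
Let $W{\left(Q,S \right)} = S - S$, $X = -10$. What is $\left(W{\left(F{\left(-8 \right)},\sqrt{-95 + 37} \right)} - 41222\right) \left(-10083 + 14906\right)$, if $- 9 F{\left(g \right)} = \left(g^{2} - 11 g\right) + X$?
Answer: $-198813706$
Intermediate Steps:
$F{\left(g \right)} = \frac{10}{9} - \frac{g^{2}}{9} + \frac{11 g}{9}$ ($F{\left(g \right)} = - \frac{\left(g^{2} - 11 g\right) - 10}{9} = - \frac{-10 + g^{2} - 11 g}{9} = \frac{10}{9} - \frac{g^{2}}{9} + \frac{11 g}{9}$)
$W{\left(Q,S \right)} = 0$
$\left(W{\left(F{\left(-8 \right)},\sqrt{-95 + 37} \right)} - 41222\right) \left(-10083 + 14906\right) = \left(0 - 41222\right) \left(-10083 + 14906\right) = \left(-41222\right) 4823 = -198813706$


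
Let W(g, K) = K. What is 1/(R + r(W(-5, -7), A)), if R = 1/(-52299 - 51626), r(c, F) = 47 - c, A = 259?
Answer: 103925/5611949 ≈ 0.018519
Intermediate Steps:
R = -1/103925 (R = 1/(-103925) = -1/103925 ≈ -9.6223e-6)
1/(R + r(W(-5, -7), A)) = 1/(-1/103925 + (47 - 1*(-7))) = 1/(-1/103925 + (47 + 7)) = 1/(-1/103925 + 54) = 1/(5611949/103925) = 103925/5611949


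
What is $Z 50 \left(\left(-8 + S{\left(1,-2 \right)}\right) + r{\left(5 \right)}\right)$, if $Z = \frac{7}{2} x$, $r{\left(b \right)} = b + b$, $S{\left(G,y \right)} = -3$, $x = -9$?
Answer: $1575$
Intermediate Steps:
$r{\left(b \right)} = 2 b$
$Z = - \frac{63}{2}$ ($Z = \frac{7}{2} \left(-9\right) = - \frac{63}{2} \approx -31.5$)
$Z 50 \left(\left(-8 + S{\left(1,-2 \right)}\right) + r{\left(5 \right)}\right) = \left(- \frac{63}{2}\right) 50 \left(\left(-8 - 3\right) + 2 \cdot 5\right) = - 1575 \left(-11 + 10\right) = \left(-1575\right) \left(-1\right) = 1575$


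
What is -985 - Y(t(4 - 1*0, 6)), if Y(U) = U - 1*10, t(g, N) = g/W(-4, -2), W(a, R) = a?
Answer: -974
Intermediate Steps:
t(g, N) = -g/4 (t(g, N) = g/(-4) = g*(-1/4) = -g/4)
Y(U) = -10 + U (Y(U) = U - 10 = -10 + U)
-985 - Y(t(4 - 1*0, 6)) = -985 - (-10 - (4 - 1*0)/4) = -985 - (-10 - (4 + 0)/4) = -985 - (-10 - 1/4*4) = -985 - (-10 - 1) = -985 - 1*(-11) = -985 + 11 = -974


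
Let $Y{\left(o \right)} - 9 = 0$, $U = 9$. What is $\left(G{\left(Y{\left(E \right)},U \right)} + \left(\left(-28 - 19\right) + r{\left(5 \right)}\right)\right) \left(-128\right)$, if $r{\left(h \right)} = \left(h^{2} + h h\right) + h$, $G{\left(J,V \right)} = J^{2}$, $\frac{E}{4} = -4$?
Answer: $-11392$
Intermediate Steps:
$E = -16$ ($E = 4 \left(-4\right) = -16$)
$Y{\left(o \right)} = 9$ ($Y{\left(o \right)} = 9 + 0 = 9$)
$r{\left(h \right)} = h + 2 h^{2}$ ($r{\left(h \right)} = \left(h^{2} + h^{2}\right) + h = 2 h^{2} + h = h + 2 h^{2}$)
$\left(G{\left(Y{\left(E \right)},U \right)} + \left(\left(-28 - 19\right) + r{\left(5 \right)}\right)\right) \left(-128\right) = \left(9^{2} + \left(\left(-28 - 19\right) + 5 \left(1 + 2 \cdot 5\right)\right)\right) \left(-128\right) = \left(81 - \left(47 - 5 \left(1 + 10\right)\right)\right) \left(-128\right) = \left(81 + \left(-47 + 5 \cdot 11\right)\right) \left(-128\right) = \left(81 + \left(-47 + 55\right)\right) \left(-128\right) = \left(81 + 8\right) \left(-128\right) = 89 \left(-128\right) = -11392$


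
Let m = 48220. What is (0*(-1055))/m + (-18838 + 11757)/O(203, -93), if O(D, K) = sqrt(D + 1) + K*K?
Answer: -20414523/24934999 + 14162*sqrt(51)/74804997 ≈ -0.81736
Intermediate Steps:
O(D, K) = K**2 + sqrt(1 + D) (O(D, K) = sqrt(1 + D) + K**2 = K**2 + sqrt(1 + D))
(0*(-1055))/m + (-18838 + 11757)/O(203, -93) = (0*(-1055))/48220 + (-18838 + 11757)/((-93)**2 + sqrt(1 + 203)) = 0*(1/48220) - 7081/(8649 + sqrt(204)) = 0 - 7081/(8649 + 2*sqrt(51)) = -7081/(8649 + 2*sqrt(51))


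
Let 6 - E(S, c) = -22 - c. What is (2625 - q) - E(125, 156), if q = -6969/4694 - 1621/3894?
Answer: 11163102134/4569609 ≈ 2442.9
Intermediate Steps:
E(S, c) = 28 + c (E(S, c) = 6 - (-22 - c) = 6 + (22 + c) = 28 + c)
q = -8686565/4569609 (q = -6969*1/4694 - 1621*1/3894 = -6969/4694 - 1621/3894 = -8686565/4569609 ≈ -1.9009)
(2625 - q) - E(125, 156) = (2625 - 1*(-8686565/4569609)) - (28 + 156) = (2625 + 8686565/4569609) - 1*184 = 12003910190/4569609 - 184 = 11163102134/4569609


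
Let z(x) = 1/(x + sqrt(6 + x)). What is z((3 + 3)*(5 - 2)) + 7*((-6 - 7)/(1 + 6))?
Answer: -647/50 - sqrt(6)/150 ≈ -12.956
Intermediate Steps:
z((3 + 3)*(5 - 2)) + 7*((-6 - 7)/(1 + 6)) = 1/((3 + 3)*(5 - 2) + sqrt(6 + (3 + 3)*(5 - 2))) + 7*((-6 - 7)/(1 + 6)) = 1/(6*3 + sqrt(6 + 6*3)) + 7*(-13/7) = 1/(18 + sqrt(6 + 18)) + 7*(-13*1/7) = 1/(18 + sqrt(24)) + 7*(-13/7) = 1/(18 + 2*sqrt(6)) - 13 = -13 + 1/(18 + 2*sqrt(6))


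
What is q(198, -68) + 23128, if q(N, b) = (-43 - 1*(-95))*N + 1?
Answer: 33425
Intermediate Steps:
q(N, b) = 1 + 52*N (q(N, b) = (-43 + 95)*N + 1 = 52*N + 1 = 1 + 52*N)
q(198, -68) + 23128 = (1 + 52*198) + 23128 = (1 + 10296) + 23128 = 10297 + 23128 = 33425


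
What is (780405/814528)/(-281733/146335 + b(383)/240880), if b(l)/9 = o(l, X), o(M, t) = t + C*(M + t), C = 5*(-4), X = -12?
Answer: -114619301082475/263540196778144 ≈ -0.43492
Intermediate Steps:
C = -20
o(M, t) = -20*M - 19*t (o(M, t) = t - 20*(M + t) = t + (-20*M - 20*t) = -20*M - 19*t)
b(l) = 2052 - 180*l (b(l) = 9*(-20*l - 19*(-12)) = 9*(-20*l + 228) = 9*(228 - 20*l) = 2052 - 180*l)
(780405/814528)/(-281733/146335 + b(383)/240880) = (780405/814528)/(-281733/146335 + (2052 - 180*383)/240880) = (780405*(1/814528))/(-281733*1/146335 + (2052 - 68940)*(1/240880)) = 780405/(814528*(-281733/146335 - 66888*1/240880)) = 780405/(814528*(-281733/146335 - 8361/30110)) = 780405/(814528*(-1941297513/881229370)) = (780405/814528)*(-881229370/1941297513) = -114619301082475/263540196778144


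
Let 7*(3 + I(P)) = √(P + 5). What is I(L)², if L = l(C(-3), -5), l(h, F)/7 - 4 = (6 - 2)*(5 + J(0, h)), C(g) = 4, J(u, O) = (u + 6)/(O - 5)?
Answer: (21 - √5)²/49 ≈ 7.1854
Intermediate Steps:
J(u, O) = (6 + u)/(-5 + O)
l(h, F) = 168 + 168/(-5 + h) (l(h, F) = 28 + 7*((6 - 2)*(5 + (6 + 0)/(-5 + h))) = 28 + 7*(4*(5 + 6/(-5 + h))) = 28 + 7*(20 + 24/(-5 + h)) = 28 + (140 + 168/(-5 + h)) = 168 + 168/(-5 + h))
L = 0 (L = 168*(-4 + 4)/(-5 + 4) = 168*0/(-1) = 168*(-1)*0 = 0)
I(P) = -3 + √(5 + P)/7 (I(P) = -3 + √(P + 5)/7 = -3 + √(5 + P)/7)
I(L)² = (-3 + √(5 + 0)/7)² = (-3 + √5/7)²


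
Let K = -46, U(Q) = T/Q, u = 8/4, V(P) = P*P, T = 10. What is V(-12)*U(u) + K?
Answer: 674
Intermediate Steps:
V(P) = P²
u = 2 (u = 8*(¼) = 2)
U(Q) = 10/Q
V(-12)*U(u) + K = (-12)²*(10/2) - 46 = 144*(10*(½)) - 46 = 144*5 - 46 = 720 - 46 = 674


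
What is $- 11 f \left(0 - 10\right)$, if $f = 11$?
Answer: $1210$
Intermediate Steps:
$- 11 f \left(0 - 10\right) = \left(-11\right) 11 \left(0 - 10\right) = \left(-121\right) \left(-10\right) = 1210$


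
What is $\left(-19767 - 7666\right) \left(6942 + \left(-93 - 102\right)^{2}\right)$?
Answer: $-1233579711$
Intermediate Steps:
$\left(-19767 - 7666\right) \left(6942 + \left(-93 - 102\right)^{2}\right) = - 27433 \left(6942 + \left(-195\right)^{2}\right) = - 27433 \left(6942 + 38025\right) = \left(-27433\right) 44967 = -1233579711$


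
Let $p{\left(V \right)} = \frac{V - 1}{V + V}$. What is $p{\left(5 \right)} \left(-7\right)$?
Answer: $- \frac{14}{5} \approx -2.8$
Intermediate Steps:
$p{\left(V \right)} = \frac{-1 + V}{2 V}$
$p{\left(5 \right)} \left(-7\right) = \frac{-1 + 5}{2 \cdot 5} \left(-7\right) = \frac{1}{2} \cdot \frac{1}{5} \cdot 4 \left(-7\right) = \frac{2}{5} \left(-7\right) = - \frac{14}{5}$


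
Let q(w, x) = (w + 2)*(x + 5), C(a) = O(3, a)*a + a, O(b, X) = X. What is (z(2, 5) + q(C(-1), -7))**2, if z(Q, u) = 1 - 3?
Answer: 36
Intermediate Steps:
z(Q, u) = -2
C(a) = a + a**2 (C(a) = a*a + a = a**2 + a = a + a**2)
q(w, x) = (2 + w)*(5 + x)
(z(2, 5) + q(C(-1), -7))**2 = (-2 + (10 + 2*(-7) + 5*(-(1 - 1)) - (1 - 1)*(-7)))**2 = (-2 + (10 - 14 + 5*(-1*0) - 1*0*(-7)))**2 = (-2 + (10 - 14 + 5*0 + 0*(-7)))**2 = (-2 + (10 - 14 + 0 + 0))**2 = (-2 - 4)**2 = (-6)**2 = 36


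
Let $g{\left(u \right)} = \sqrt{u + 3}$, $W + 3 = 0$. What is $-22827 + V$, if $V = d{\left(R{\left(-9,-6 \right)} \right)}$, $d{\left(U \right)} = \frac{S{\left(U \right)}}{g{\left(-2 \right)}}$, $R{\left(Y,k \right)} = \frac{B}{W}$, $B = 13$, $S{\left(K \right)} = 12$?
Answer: $-22815$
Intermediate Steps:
$W = -3$ ($W = -3 + 0 = -3$)
$R{\left(Y,k \right)} = - \frac{13}{3}$ ($R{\left(Y,k \right)} = \frac{13}{-3} = 13 \left(- \frac{1}{3}\right) = - \frac{13}{3}$)
$g{\left(u \right)} = \sqrt{3 + u}$
$d{\left(U \right)} = 12$ ($d{\left(U \right)} = \frac{12}{\sqrt{3 - 2}} = \frac{12}{\sqrt{1}} = \frac{12}{1} = 12 \cdot 1 = 12$)
$V = 12$
$-22827 + V = -22827 + 12 = -22815$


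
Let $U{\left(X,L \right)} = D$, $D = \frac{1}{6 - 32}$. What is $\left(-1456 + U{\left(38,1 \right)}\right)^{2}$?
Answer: $\frac{1433152449}{676} \approx 2.12 \cdot 10^{6}$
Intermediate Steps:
$D = - \frac{1}{26}$ ($D = \frac{1}{-26} = - \frac{1}{26} \approx -0.038462$)
$U{\left(X,L \right)} = - \frac{1}{26}$
$\left(-1456 + U{\left(38,1 \right)}\right)^{2} = \left(-1456 - \frac{1}{26}\right)^{2} = \left(- \frac{37857}{26}\right)^{2} = \frac{1433152449}{676}$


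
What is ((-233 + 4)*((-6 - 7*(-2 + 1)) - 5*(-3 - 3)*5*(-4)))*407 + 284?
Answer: 55828881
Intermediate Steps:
((-233 + 4)*((-6 - 7*(-2 + 1)) - 5*(-3 - 3)*5*(-4)))*407 + 284 = -229*((-6 - 7*(-1)) - (-30)*5*(-4))*407 + 284 = -229*((-6 + 7) - 5*(-30)*(-4))*407 + 284 = -229*(1 + 150*(-4))*407 + 284 = -229*(1 - 600)*407 + 284 = -229*(-599)*407 + 284 = 137171*407 + 284 = 55828597 + 284 = 55828881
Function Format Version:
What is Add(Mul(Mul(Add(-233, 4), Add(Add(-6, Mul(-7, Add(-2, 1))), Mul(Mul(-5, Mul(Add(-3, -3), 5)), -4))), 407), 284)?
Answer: 55828881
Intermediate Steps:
Add(Mul(Mul(Add(-233, 4), Add(Add(-6, Mul(-7, Add(-2, 1))), Mul(Mul(-5, Mul(Add(-3, -3), 5)), -4))), 407), 284) = Add(Mul(Mul(-229, Add(Add(-6, Mul(-7, -1)), Mul(Mul(-5, Mul(-6, 5)), -4))), 407), 284) = Add(Mul(Mul(-229, Add(Add(-6, 7), Mul(Mul(-5, -30), -4))), 407), 284) = Add(Mul(Mul(-229, Add(1, Mul(150, -4))), 407), 284) = Add(Mul(Mul(-229, Add(1, -600)), 407), 284) = Add(Mul(Mul(-229, -599), 407), 284) = Add(Mul(137171, 407), 284) = Add(55828597, 284) = 55828881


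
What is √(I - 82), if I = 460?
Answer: 3*√42 ≈ 19.442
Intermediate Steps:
√(I - 82) = √(460 - 82) = √378 = 3*√42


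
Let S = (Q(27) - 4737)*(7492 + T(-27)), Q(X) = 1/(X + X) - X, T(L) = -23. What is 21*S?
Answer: -13450063165/18 ≈ -7.4723e+8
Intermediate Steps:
Q(X) = 1/(2*X) - X
S = -1921437595/54 (S = (((½)/27 - 1*27) - 4737)*(7492 - 23) = (((½)*(1/27) - 27) - 4737)*7469 = ((1/54 - 27) - 4737)*7469 = (-1457/54 - 4737)*7469 = -257255/54*7469 = -1921437595/54 ≈ -3.5582e+7)
21*S = 21*(-1921437595/54) = -13450063165/18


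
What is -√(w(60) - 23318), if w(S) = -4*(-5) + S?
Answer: -3*I*√2582 ≈ -152.44*I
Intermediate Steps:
w(S) = 20 + S
-√(w(60) - 23318) = -√((20 + 60) - 23318) = -√(80 - 23318) = -√(-23238) = -3*I*√2582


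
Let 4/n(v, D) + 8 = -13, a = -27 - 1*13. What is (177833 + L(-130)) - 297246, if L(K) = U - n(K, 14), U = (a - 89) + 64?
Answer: -2509034/21 ≈ -1.1948e+5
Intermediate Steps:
a = -40 (a = -27 - 13 = -40)
n(v, D) = -4/21 (n(v, D) = 4/(-8 - 13) = 4/(-21) = 4*(-1/21) = -4/21)
U = -65 (U = (-40 - 89) + 64 = -129 + 64 = -65)
L(K) = -1361/21 (L(K) = -65 - 1*(-4/21) = -65 + 4/21 = -1361/21)
(177833 + L(-130)) - 297246 = (177833 - 1361/21) - 297246 = 3733132/21 - 297246 = -2509034/21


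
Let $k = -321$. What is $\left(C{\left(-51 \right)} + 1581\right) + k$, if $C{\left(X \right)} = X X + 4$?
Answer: $3865$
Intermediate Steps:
$C{\left(X \right)} = 4 + X^{2}$ ($C{\left(X \right)} = X^{2} + 4 = 4 + X^{2}$)
$\left(C{\left(-51 \right)} + 1581\right) + k = \left(\left(4 + \left(-51\right)^{2}\right) + 1581\right) - 321 = \left(\left(4 + 2601\right) + 1581\right) - 321 = \left(2605 + 1581\right) - 321 = 4186 - 321 = 3865$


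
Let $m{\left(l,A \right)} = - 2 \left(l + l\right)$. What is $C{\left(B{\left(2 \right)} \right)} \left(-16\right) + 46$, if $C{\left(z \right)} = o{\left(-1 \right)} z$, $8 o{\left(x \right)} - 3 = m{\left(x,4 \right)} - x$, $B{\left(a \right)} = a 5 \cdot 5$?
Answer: $-754$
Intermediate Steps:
$B{\left(a \right)} = 25 a$ ($B{\left(a \right)} = 5 a 5 = 25 a$)
$m{\left(l,A \right)} = - 4 l$ ($m{\left(l,A \right)} = - 2 \cdot 2 l = - 4 l$)
$o{\left(x \right)} = \frac{3}{8} - \frac{5 x}{8}$ ($o{\left(x \right)} = \frac{3}{8} + \frac{- 4 x - x}{8} = \frac{3}{8} + \frac{\left(-5\right) x}{8} = \frac{3}{8} - \frac{5 x}{8}$)
$C{\left(z \right)} = z$ ($C{\left(z \right)} = \left(\frac{3}{8} - - \frac{5}{8}\right) z = \left(\frac{3}{8} + \frac{5}{8}\right) z = 1 z = z$)
$C{\left(B{\left(2 \right)} \right)} \left(-16\right) + 46 = 25 \cdot 2 \left(-16\right) + 46 = 50 \left(-16\right) + 46 = -800 + 46 = -754$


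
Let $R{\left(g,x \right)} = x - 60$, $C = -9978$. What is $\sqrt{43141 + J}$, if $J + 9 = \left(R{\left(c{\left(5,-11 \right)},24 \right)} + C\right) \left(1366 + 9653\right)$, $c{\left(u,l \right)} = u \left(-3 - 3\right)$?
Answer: $i \sqrt{110301134} \approx 10502.0 i$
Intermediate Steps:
$c{\left(u,l \right)} = - 6 u$ ($c{\left(u,l \right)} = u \left(-6\right) = - 6 u$)
$R{\left(g,x \right)} = -60 + x$ ($R{\left(g,x \right)} = x - 60 = -60 + x$)
$J = -110344275$ ($J = -9 + \left(\left(-60 + 24\right) - 9978\right) \left(1366 + 9653\right) = -9 + \left(-36 - 9978\right) 11019 = -9 - 110344266 = -110344275$)
$\sqrt{43141 + J} = \sqrt{43141 - 110344275} = \sqrt{-110301134} = i \sqrt{110301134}$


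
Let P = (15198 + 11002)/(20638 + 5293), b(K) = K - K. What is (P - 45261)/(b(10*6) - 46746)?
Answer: 1173636791/1212170526 ≈ 0.96821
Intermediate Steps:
b(K) = 0
P = 26200/25931 ≈ 1.0104
(P - 45261)/(b(10*6) - 46746) = (26200/25931 - 45261)/(0 - 46746) = -1173636791/25931/(-46746) = -1173636791/25931*(-1/46746) = 1173636791/1212170526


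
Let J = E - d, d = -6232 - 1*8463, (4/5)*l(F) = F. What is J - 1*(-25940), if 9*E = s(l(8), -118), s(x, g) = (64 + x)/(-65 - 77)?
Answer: 25965728/639 ≈ 40635.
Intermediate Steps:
l(F) = 5*F/4
s(x, g) = -32/71 - x/142 (s(x, g) = (64 + x)/(-142) = (64 + x)*(-1/142) = -32/71 - x/142)
E = -37/639 (E = (-32/71 - 5*8/568)/9 = (-32/71 - 1/142*10)/9 = (-32/71 - 5/71)/9 = (1/9)*(-37/71) = -37/639 ≈ -0.057903)
d = -14695 (d = -6232 - 8463 = -14695)
J = 9390068/639 (J = -37/639 - 1*(-14695) = -37/639 + 14695 = 9390068/639 ≈ 14695.)
J - 1*(-25940) = 9390068/639 - 1*(-25940) = 9390068/639 + 25940 = 25965728/639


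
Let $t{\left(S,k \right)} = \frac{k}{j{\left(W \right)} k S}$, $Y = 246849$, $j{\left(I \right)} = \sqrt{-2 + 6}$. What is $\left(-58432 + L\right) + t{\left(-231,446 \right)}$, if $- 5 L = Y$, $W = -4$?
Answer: $- \frac{249022163}{2310} \approx -1.078 \cdot 10^{5}$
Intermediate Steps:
$j{\left(I \right)} = 2$ ($j{\left(I \right)} = \sqrt{4} = 2$)
$L = - \frac{246849}{5}$ ($L = \left(- \frac{1}{5}\right) 246849 = - \frac{246849}{5} \approx -49370.0$)
$t{\left(S,k \right)} = \frac{1}{2 S}$ ($t{\left(S,k \right)} = \frac{k}{2 k S} = \frac{k}{2 S k} = k \frac{1}{2 S k} = \frac{1}{2 S}$)
$\left(-58432 + L\right) + t{\left(-231,446 \right)} = \left(-58432 - \frac{246849}{5}\right) + \frac{1}{2 \left(-231\right)} = - \frac{539009}{5} + \frac{1}{2} \left(- \frac{1}{231}\right) = - \frac{539009}{5} - \frac{1}{462} = - \frac{249022163}{2310}$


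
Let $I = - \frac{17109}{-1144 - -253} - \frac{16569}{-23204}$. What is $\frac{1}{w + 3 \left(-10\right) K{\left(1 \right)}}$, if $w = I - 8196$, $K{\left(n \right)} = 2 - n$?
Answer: $- \frac{2297196}{18850983161} \approx -0.00012186$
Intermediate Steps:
$I = \frac{45751135}{2297196}$ ($I = - \frac{17109}{-1144 + 253} - - \frac{16569}{23204} = - \frac{17109}{-891} + \frac{16569}{23204} = \left(-17109\right) \left(- \frac{1}{891}\right) + \frac{16569}{23204} = \frac{1901}{99} + \frac{16569}{23204} = \frac{45751135}{2297196} \approx 19.916$)
$w = - \frac{18782067281}{2297196}$ ($w = \frac{45751135}{2297196} - 8196 = - \frac{18782067281}{2297196} \approx -8176.1$)
$\frac{1}{w + 3 \left(-10\right) K{\left(1 \right)}} = \frac{1}{- \frac{18782067281}{2297196} + 3 \left(-10\right) \left(2 - 1\right)} = \frac{1}{- \frac{18782067281}{2297196} - 30 \left(2 - 1\right)} = \frac{1}{- \frac{18782067281}{2297196} - 30} = \frac{1}{- \frac{18850983161}{2297196}} = - \frac{2297196}{18850983161}$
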